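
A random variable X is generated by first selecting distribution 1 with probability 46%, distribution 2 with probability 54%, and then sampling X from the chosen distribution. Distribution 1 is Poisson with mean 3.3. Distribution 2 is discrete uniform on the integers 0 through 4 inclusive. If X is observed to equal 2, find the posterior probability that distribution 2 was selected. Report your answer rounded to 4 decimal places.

0.5390

Likelihoods P(X=2 | ·): 1: 0.200829; 2: 0.2.
Posterior ∝ prior × likelihood. Numerator for 2: 0.54·0.2 = 0.108.
Normalizing constant: 0.46·0.200829 + 0.54·0.2 = 0.200381.
P(2 | observation) = 0.108 / 0.200381 = 0.538973.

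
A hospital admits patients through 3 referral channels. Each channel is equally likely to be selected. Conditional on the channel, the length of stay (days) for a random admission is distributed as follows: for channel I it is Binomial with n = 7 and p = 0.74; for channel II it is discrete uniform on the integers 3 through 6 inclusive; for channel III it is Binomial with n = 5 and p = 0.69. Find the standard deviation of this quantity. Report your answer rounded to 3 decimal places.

Per component, I: μ=5.18, E[X²]=28.1792; II: μ=4.5, E[X²]=21.5; III: μ=3.45, E[X²]=12.972.
E[X] = 0.333333·5.18 + 0.333333·4.5 + 0.333333·3.45 = 4.37667.
E[X²] = 0.333333·28.1792 + 0.333333·21.5 + 0.333333·12.972 = 20.8837.
Var(X) = E[X²] − (E[X])² = 20.8837 − 19.1552 = 1.72852.
SD(X) = √1.72852 = 1.31473.

1.315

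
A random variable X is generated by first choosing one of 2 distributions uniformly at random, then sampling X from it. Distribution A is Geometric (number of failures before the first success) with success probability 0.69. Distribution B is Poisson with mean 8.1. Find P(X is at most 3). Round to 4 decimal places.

Conditional on each component, P(X ≤ 3): A: 0.990765; B: 0.0396053.
By total probability, P(X ≤ 3) = 0.5·0.990765 + 0.5·0.0396053 = 0.515185.

0.5152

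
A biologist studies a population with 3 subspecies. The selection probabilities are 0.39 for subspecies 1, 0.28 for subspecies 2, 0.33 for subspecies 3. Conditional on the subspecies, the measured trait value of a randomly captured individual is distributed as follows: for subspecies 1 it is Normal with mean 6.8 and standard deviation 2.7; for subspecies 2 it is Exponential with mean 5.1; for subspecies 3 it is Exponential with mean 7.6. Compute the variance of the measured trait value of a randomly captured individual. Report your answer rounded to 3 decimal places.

30.162

Per component, 1: μ=6.8, E[X²]=53.53; 2: μ=5.1, E[X²]=52.02; 3: μ=7.6, E[X²]=115.52.
E[X] = 0.39·6.8 + 0.28·5.1 + 0.33·7.6 = 6.588.
E[X²] = 0.39·53.53 + 0.28·52.02 + 0.33·115.52 = 73.5639.
Var(X) = E[X²] − (E[X])² = 73.5639 − 43.4017 = 30.1622.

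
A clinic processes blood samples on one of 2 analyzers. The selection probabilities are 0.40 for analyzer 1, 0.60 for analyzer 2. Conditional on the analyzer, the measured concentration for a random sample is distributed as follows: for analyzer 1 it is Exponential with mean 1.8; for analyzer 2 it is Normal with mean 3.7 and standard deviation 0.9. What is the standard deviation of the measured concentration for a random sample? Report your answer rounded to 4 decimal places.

Per component, 1: μ=1.8, E[X²]=6.48; 2: μ=3.7, E[X²]=14.5.
E[X] = 0.4·1.8 + 0.6·3.7 = 2.94.
E[X²] = 0.4·6.48 + 0.6·14.5 = 11.292.
Var(X) = E[X²] − (E[X])² = 11.292 − 8.6436 = 2.6484.
SD(X) = √2.6484 = 1.62739.

1.6274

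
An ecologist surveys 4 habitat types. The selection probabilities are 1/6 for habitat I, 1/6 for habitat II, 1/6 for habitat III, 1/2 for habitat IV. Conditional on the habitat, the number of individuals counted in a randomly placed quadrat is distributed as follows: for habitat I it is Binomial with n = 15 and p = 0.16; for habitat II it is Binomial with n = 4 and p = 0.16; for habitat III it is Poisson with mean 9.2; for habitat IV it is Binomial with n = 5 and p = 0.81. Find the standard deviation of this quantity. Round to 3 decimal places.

Per component, I: μ=2.4, E[X²]=7.776; II: μ=0.64, E[X²]=0.9472; III: μ=9.2, E[X²]=93.84; IV: μ=4.05, E[X²]=17.172.
E[X] = 0.166667·2.4 + 0.166667·0.64 + 0.166667·9.2 + 0.5·4.05 = 4.065.
E[X²] = 0.166667·7.776 + 0.166667·0.9472 + 0.166667·93.84 + 0.5·17.172 = 25.6799.
Var(X) = E[X²] − (E[X])² = 25.6799 − 16.5242 = 9.15564.
SD(X) = √9.15564 = 3.02583.

3.026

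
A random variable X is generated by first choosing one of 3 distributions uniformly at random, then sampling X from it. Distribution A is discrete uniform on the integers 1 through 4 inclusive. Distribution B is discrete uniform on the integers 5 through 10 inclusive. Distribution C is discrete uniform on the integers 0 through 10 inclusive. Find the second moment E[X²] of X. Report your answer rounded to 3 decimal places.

33.889

For each component E[X²] = Var + (mean)², giving A: 7.5; B: 59.1667; C: 35.
Overall E[X²] = 0.333333·7.5 + 0.333333·59.1667 + 0.333333·35 = 33.8889.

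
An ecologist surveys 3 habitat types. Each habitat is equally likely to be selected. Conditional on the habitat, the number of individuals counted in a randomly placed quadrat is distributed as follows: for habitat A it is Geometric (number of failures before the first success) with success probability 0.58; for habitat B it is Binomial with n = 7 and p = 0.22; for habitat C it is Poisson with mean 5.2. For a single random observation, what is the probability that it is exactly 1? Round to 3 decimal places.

Conditional on each habitat, P(X = 1): A: 0.2436; B: 0.346807; C: 0.0286861.
By total probability, P(X = 1) = 0.333333·0.2436 + 0.333333·0.346807 + 0.333333·0.0286861 = 0.206365.

0.206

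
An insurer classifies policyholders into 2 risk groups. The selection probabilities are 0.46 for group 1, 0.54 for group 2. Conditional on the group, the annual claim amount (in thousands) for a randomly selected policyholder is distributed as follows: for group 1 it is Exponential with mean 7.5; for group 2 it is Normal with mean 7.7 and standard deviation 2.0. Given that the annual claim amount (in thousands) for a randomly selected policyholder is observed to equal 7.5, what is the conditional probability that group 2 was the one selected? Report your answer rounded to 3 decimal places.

Likelihoods f(7.5 | ·): 1: 0.0490506; 2: 0.198476.
Posterior ∝ prior × likelihood. Numerator for 2: 0.54·0.198476 = 0.107177.
Normalizing constant: 0.46·0.0490506 + 0.54·0.198476 = 0.12974.
P(2 | observation) = 0.107177 / 0.12974 = 0.826089.

0.826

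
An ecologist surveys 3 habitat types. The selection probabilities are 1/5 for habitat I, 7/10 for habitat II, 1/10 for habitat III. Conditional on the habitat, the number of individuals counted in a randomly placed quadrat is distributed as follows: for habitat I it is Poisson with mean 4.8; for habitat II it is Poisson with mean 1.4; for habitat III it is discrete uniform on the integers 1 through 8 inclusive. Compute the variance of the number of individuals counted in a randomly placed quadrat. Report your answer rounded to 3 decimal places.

Per component, I: μ=4.8, E[X²]=27.84; II: μ=1.4, E[X²]=3.36; III: μ=4.5, E[X²]=25.5.
E[X] = 0.2·4.8 + 0.7·1.4 + 0.1·4.5 = 2.39.
E[X²] = 0.2·27.84 + 0.7·3.36 + 0.1·25.5 = 10.47.
Var(X) = E[X²] − (E[X])² = 10.47 − 5.7121 = 4.7579.

4.758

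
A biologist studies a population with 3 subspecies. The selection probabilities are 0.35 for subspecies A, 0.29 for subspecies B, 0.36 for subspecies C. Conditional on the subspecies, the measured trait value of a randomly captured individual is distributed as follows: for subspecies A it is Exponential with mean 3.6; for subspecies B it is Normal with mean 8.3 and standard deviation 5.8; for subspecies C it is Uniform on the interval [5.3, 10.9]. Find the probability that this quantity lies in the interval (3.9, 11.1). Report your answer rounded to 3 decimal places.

0.596

Conditional on each subspecies, P(3.9 < X < 11.1): A: 0.292659; B: 0.461327; C: 1.
By total probability, P(3.9 < X < 11.1) = 0.35·0.292659 + 0.29·0.461327 + 0.36·1 = 0.596215.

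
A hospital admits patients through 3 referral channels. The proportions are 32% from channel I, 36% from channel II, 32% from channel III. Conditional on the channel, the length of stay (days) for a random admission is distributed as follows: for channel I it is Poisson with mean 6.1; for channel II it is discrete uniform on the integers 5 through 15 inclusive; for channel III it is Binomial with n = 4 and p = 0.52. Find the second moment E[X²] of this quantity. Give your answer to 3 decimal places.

For each component E[X²] = Var + (mean)², giving I: 43.31; II: 110; III: 5.3248.
Overall E[X²] = 0.32·43.31 + 0.36·110 + 0.32·5.3248 = 55.1631.

55.163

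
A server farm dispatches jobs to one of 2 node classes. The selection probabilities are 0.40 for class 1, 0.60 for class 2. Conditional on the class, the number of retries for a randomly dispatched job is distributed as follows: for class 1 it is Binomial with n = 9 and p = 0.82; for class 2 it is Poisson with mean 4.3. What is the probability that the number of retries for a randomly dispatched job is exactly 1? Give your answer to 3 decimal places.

Conditional on each class, P(X = 1): 1: 8.13273e-06; 2: 0.0583448.
By total probability, P(X = 1) = 0.4·8.13273e-06 + 0.6·0.0583448 = 0.0350101.

0.035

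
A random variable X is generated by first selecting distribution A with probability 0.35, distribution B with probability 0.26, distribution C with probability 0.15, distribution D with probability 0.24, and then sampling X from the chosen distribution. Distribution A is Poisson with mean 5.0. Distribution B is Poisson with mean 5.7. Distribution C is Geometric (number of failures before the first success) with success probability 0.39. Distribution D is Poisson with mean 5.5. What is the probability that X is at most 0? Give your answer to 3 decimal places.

Conditional on each component, P(X ≤ 0): A: 0.00673795; B: 0.00334597; C: 0.39; D: 0.00408677.
By total probability, P(X ≤ 0) = 0.35·0.00673795 + 0.26·0.00334597 + 0.15·0.39 + 0.24·0.00408677 = 0.0627091.

0.063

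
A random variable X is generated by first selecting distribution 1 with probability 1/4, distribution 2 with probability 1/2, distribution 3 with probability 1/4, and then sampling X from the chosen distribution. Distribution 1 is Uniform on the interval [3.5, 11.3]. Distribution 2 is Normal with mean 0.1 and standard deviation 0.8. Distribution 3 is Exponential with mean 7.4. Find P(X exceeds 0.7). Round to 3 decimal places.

Conditional on each component, P(X > 0.7): 1: 1; 2: 0.226627; 3: 0.909742.
By total probability, P(X > 0.7) = 0.25·1 + 0.5·0.226627 + 0.25·0.909742 = 0.590749.

0.591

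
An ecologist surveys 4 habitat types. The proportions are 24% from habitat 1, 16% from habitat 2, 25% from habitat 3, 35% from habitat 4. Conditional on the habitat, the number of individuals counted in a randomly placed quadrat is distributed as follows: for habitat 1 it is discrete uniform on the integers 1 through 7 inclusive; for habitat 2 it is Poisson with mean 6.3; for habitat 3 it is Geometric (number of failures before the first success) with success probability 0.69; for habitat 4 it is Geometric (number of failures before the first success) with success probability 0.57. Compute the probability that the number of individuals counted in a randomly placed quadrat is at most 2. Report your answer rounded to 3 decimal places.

0.641

Conditional on each habitat, P(X ≤ 2): 1: 0.285714; 2: 0.0498465; 3: 0.970209; 4: 0.920493.
By total probability, P(X ≤ 2) = 0.24·0.285714 + 0.16·0.0498465 + 0.25·0.970209 + 0.35·0.920493 = 0.641272.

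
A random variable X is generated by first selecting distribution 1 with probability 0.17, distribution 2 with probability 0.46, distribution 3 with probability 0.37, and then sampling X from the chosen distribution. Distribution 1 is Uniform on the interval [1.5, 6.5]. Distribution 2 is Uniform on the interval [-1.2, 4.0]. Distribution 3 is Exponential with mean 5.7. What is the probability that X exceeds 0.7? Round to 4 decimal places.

Conditional on each component, P(X > 0.7): 1: 1; 2: 0.634615; 3: 0.884434.
By total probability, P(X > 0.7) = 0.17·1 + 0.46·0.634615 + 0.37·0.884434 = 0.789164.

0.7892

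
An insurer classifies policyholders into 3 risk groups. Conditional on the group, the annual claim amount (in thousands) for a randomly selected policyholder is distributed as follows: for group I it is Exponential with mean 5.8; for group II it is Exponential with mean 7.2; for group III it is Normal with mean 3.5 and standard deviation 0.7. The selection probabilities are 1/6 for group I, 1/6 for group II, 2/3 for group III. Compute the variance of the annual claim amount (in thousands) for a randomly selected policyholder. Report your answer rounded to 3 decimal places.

16.737

Per component, I: μ=5.8, E[X²]=67.28; II: μ=7.2, E[X²]=103.68; III: μ=3.5, E[X²]=12.74.
E[X] = 0.166667·5.8 + 0.166667·7.2 + 0.666667·3.5 = 4.5.
E[X²] = 0.166667·67.28 + 0.166667·103.68 + 0.666667·12.74 = 36.9867.
Var(X) = E[X²] − (E[X])² = 36.9867 − 20.25 = 16.7367.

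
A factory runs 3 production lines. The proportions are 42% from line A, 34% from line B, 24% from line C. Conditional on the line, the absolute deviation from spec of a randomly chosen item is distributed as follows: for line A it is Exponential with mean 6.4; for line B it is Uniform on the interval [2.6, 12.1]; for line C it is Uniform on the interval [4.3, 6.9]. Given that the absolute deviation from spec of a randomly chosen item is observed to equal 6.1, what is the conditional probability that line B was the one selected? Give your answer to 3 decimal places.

Likelihoods f(6.1 | ·): A: 0.0602397; B: 0.105263; C: 0.384615.
Posterior ∝ prior × likelihood. Numerator for B: 0.34·0.105263 = 0.0357895.
Normalizing constant: 0.42·0.0602397 + 0.34·0.105263 + 0.24·0.384615 = 0.153398.
P(B | observation) = 0.0357895 / 0.153398 = 0.233311.

0.233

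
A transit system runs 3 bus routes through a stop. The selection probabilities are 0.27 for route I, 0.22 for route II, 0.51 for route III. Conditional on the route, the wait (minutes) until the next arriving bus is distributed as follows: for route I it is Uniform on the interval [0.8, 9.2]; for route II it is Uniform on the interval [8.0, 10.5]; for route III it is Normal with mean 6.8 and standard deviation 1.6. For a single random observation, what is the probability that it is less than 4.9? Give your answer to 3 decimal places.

0.192

Conditional on each route, P(X < 4.9): I: 0.488095; II: 0; III: 0.117515.
By total probability, P(X < 4.9) = 0.27·0.488095 + 0.22·0 + 0.51·0.117515 = 0.191718.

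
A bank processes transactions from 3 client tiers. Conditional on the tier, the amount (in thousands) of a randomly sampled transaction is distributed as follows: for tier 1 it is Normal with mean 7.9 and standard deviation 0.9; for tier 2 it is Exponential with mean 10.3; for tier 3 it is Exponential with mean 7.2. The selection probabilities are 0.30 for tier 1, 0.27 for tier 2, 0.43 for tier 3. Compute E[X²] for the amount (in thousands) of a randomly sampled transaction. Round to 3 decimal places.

120.837

For each component E[X²] = Var + (mean)², giving 1: 63.22; 2: 212.18; 3: 103.68.
Overall E[X²] = 0.3·63.22 + 0.27·212.18 + 0.43·103.68 = 120.837.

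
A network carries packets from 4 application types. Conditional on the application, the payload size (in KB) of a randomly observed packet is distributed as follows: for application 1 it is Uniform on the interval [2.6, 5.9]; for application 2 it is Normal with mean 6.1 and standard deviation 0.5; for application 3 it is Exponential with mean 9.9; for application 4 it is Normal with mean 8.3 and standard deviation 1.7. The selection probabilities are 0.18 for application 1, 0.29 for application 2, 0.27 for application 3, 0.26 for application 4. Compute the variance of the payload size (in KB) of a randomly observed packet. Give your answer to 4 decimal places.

31.6230

Per component, 1: μ=4.25, E[X²]=18.97; 2: μ=6.1, E[X²]=37.46; 3: μ=9.9, E[X²]=196.02; 4: μ=8.3, E[X²]=71.78.
E[X] = 0.18·4.25 + 0.29·6.1 + 0.27·9.9 + 0.26·8.3 = 7.365.
E[X²] = 0.18·18.97 + 0.29·37.46 + 0.27·196.02 + 0.26·71.78 = 85.8662.
Var(X) = E[X²] − (E[X])² = 85.8662 − 54.2432 = 31.623.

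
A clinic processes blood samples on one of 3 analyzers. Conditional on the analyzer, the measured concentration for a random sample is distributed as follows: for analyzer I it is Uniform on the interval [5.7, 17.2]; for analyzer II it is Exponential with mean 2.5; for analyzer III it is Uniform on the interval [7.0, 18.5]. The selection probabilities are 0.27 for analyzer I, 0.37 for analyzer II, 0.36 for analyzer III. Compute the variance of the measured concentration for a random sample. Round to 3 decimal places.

31.416

Per component, I: μ=11.45, E[X²]=142.123; II: μ=2.5, E[X²]=12.5; III: μ=12.75, E[X²]=173.583.
E[X] = 0.27·11.45 + 0.37·2.5 + 0.36·12.75 = 8.6065.
E[X²] = 0.27·142.123 + 0.37·12.5 + 0.36·173.583 = 105.488.
Var(X) = E[X²] − (E[X])² = 105.488 − 74.0718 = 31.4165.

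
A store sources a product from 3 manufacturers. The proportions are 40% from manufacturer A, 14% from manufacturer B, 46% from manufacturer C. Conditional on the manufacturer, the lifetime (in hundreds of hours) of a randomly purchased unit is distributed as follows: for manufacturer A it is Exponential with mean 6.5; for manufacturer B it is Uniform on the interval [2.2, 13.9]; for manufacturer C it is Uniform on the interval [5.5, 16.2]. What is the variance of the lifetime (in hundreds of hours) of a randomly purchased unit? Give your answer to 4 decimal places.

Per component, A: μ=6.5, E[X²]=84.5; B: μ=8.05, E[X²]=76.21; C: μ=10.85, E[X²]=127.263.
E[X] = 0.4·6.5 + 0.14·8.05 + 0.46·10.85 = 8.718.
E[X²] = 0.4·84.5 + 0.14·76.21 + 0.46·127.263 = 103.011.
Var(X) = E[X²] − (E[X])² = 103.011 − 76.0035 = 27.007.

27.0070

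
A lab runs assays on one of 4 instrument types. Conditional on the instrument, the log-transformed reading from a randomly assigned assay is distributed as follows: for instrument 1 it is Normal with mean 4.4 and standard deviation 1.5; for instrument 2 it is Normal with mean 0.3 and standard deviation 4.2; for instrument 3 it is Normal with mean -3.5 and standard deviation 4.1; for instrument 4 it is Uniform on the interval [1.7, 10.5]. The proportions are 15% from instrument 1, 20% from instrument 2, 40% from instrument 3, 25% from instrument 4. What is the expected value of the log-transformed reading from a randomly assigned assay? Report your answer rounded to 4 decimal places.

0.8450

Component means — 1: 4.4; 2: 0.3; 3: -3.5; 4: 6.1.
E[X] = 0.15·4.4 + 0.2·0.3 + 0.4·-3.5 + 0.25·6.1 = 0.845.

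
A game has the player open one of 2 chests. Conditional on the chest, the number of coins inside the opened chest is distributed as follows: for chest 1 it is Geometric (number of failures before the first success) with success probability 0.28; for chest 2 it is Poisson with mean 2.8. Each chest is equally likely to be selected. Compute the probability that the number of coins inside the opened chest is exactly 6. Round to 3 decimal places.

Conditional on each chest, P(X = 6): 1: 0.0390079; 2: 0.0406997.
By total probability, P(X = 6) = 0.5·0.0390079 + 0.5·0.0406997 = 0.0398538.

0.040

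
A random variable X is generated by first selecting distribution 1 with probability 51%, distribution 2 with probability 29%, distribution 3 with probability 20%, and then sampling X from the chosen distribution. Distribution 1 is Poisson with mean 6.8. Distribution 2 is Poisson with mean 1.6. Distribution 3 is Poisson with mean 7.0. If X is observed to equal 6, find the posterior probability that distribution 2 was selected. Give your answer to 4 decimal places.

Likelihoods P(X=6 | ·): 1: 0.152939; 2: 0.00470453; 3: 0.149003.
Posterior ∝ prior × likelihood. Numerator for 2: 0.29·0.00470453 = 0.00136431.
Normalizing constant: 0.51·0.152939 + 0.29·0.00470453 + 0.2·0.149003 = 0.109164.
P(2 | observation) = 0.00136431 / 0.109164 = 0.0124979.

0.0125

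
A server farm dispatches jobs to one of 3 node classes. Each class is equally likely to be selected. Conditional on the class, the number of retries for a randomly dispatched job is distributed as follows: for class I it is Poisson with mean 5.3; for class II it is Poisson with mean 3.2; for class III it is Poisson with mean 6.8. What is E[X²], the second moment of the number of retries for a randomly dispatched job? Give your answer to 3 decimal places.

For each component E[X²] = Var + (mean)², giving I: 33.39; II: 13.44; III: 53.04.
Overall E[X²] = 0.333333·33.39 + 0.333333·13.44 + 0.333333·53.04 = 33.29.

33.290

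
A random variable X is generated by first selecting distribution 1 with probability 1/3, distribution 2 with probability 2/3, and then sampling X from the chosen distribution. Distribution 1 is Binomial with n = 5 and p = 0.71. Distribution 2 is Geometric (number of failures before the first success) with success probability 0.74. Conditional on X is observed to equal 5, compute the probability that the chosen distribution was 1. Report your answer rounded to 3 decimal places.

0.990

Likelihoods P(X=5 | ·): 1: 0.180423; 2: 0.000879222.
Posterior ∝ prior × likelihood. Numerator for 1: 0.333333·0.180423 = 0.060141.
Normalizing constant: 0.333333·0.180423 + 0.666667·0.000879222 = 0.0607271.
P(1 | observation) = 0.060141 / 0.0607271 = 0.990348.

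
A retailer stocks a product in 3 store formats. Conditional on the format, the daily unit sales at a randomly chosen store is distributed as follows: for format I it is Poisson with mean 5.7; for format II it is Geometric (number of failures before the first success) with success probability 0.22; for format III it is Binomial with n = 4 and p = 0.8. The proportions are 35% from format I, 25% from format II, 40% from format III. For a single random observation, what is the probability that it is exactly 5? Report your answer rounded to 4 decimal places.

0.0746

Conditional on each format, P(X = 5): I: 0.16777; II: 0.0635178; III: 0.
By total probability, P(X = 5) = 0.35·0.16777 + 0.25·0.0635178 + 0.4·0 = 0.074599.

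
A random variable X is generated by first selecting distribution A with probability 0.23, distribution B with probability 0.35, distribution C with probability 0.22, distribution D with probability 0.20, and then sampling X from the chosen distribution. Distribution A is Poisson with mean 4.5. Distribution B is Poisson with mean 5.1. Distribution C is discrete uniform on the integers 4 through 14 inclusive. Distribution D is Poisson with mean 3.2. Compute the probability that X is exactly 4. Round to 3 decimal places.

0.159

Conditional on each component, P(X = 4): A: 0.189808; B: 0.171857; C: 0.0909091; D: 0.178093.
By total probability, P(X = 4) = 0.23·0.189808 + 0.35·0.171857 + 0.22·0.0909091 + 0.2·0.178093 = 0.159424.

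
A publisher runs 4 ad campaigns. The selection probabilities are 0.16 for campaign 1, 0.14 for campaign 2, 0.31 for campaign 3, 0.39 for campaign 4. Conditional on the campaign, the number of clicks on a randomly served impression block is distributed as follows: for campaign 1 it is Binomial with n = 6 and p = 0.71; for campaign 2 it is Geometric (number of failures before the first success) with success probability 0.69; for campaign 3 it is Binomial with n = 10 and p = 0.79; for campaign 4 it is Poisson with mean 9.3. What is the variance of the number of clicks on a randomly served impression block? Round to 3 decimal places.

Per component, 1: μ=4.26, E[X²]=19.383; 2: μ=0.449275, E[X²]=0.852972; 3: μ=7.9, E[X²]=64.069; 4: μ=9.3, E[X²]=95.79.
E[X] = 0.16·4.26 + 0.14·0.449275 + 0.31·7.9 + 0.39·9.3 = 6.8205.
E[X²] = 0.16·19.383 + 0.14·0.852972 + 0.31·64.069 + 0.39·95.79 = 60.4402.
Var(X) = E[X²] − (E[X])² = 60.4402 − 46.5192 = 13.921.

13.921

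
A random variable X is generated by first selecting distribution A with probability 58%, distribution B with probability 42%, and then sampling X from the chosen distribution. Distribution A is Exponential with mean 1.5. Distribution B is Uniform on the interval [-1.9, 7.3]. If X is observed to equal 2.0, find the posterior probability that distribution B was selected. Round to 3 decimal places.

Likelihoods f(2.0 | ·): A: 0.175731; B: 0.108696.
Posterior ∝ prior × likelihood. Numerator for B: 0.42·0.108696 = 0.0456522.
Normalizing constant: 0.58·0.175731 + 0.42·0.108696 = 0.147576.
P(B | observation) = 0.0456522 / 0.147576 = 0.309346.

0.309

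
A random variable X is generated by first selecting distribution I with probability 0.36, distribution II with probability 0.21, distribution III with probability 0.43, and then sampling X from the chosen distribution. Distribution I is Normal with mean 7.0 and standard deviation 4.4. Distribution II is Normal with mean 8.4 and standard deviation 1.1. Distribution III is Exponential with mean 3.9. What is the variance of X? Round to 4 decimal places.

17.2284

Per component, I: μ=7, E[X²]=68.36; II: μ=8.4, E[X²]=71.77; III: μ=3.9, E[X²]=30.42.
E[X] = 0.36·7 + 0.21·8.4 + 0.43·3.9 = 5.961.
E[X²] = 0.36·68.36 + 0.21·71.77 + 0.43·30.42 = 52.7619.
Var(X) = E[X²] − (E[X])² = 52.7619 − 35.5335 = 17.2284.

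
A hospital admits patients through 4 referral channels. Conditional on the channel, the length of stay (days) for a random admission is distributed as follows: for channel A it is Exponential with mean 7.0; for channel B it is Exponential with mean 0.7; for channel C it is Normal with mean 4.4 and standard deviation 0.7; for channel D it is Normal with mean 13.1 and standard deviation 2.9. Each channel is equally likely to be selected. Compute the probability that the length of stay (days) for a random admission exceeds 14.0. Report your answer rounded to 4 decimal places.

Conditional on each channel, P(X > 14.0): A: 0.135335; B: 2.06115e-09; C: 0; D: 0.378149.
By total probability, P(X > 14.0) = 0.25·0.135335 + 0.25·2.06115e-09 + 0.25·0 + 0.25·0.378149 = 0.128371.

0.1284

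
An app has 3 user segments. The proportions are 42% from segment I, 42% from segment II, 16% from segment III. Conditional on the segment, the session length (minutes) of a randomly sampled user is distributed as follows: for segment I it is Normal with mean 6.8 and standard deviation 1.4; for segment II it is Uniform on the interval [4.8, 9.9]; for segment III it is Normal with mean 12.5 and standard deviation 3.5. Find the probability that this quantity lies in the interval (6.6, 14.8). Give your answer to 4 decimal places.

Conditional on each segment, P(6.6 < X < 14.8): I: 0.556798; II: 0.647059; III: 0.69853.
By total probability, P(6.6 < X < 14.8) = 0.42·0.556798 + 0.42·0.647059 + 0.16·0.69853 = 0.617385.

0.6174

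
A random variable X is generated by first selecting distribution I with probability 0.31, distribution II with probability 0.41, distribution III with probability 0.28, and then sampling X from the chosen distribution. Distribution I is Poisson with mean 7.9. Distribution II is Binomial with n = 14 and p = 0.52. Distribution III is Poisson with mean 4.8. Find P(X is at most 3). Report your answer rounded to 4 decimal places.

0.1047

Conditional on each component, P(X ≤ 3): I: 0.0453338; II: 0.0201881; III: 0.29423.
By total probability, P(X ≤ 3) = 0.31·0.0453338 + 0.41·0.0201881 + 0.28·0.29423 = 0.104715.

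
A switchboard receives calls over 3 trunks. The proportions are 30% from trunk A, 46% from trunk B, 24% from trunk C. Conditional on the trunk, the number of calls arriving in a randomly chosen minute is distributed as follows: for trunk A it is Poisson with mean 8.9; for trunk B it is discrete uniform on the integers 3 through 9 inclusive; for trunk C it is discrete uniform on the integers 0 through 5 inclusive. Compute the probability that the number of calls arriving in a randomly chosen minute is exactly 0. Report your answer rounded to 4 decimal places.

Conditional on each trunk, P(X = 0): A: 0.000136389; B: 0; C: 0.166667.
By total probability, P(X = 0) = 0.3·0.000136389 + 0.46·0 + 0.24·0.166667 = 0.0400409.

0.0400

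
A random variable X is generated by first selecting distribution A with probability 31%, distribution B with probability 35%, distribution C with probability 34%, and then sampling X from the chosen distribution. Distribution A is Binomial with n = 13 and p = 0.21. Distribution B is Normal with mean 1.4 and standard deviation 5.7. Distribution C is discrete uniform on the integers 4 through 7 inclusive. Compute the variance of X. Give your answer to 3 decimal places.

15.466

Per component, A: μ=2.73, E[X²]=9.6096; B: μ=1.4, E[X²]=34.45; C: μ=5.5, E[X²]=31.5.
E[X] = 0.31·2.73 + 0.35·1.4 + 0.34·5.5 = 3.2063.
E[X²] = 0.31·9.6096 + 0.35·34.45 + 0.34·31.5 = 25.7465.
Var(X) = E[X²] − (E[X])² = 25.7465 − 10.2804 = 15.4661.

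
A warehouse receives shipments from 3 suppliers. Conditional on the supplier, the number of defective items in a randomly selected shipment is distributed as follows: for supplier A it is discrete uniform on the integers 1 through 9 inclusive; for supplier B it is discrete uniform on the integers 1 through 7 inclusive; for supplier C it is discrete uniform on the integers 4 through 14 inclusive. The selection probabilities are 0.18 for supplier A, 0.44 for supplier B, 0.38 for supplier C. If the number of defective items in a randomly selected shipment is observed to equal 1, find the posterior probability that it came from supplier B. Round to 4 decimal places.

0.7586

Likelihoods P(X=1 | ·): A: 0.111111; B: 0.142857; C: 0.
Posterior ∝ prior × likelihood. Numerator for B: 0.44·0.142857 = 0.0628571.
Normalizing constant: 0.18·0.111111 + 0.44·0.142857 + 0.38·0 = 0.0828571.
P(B | observation) = 0.0628571 / 0.0828571 = 0.758621.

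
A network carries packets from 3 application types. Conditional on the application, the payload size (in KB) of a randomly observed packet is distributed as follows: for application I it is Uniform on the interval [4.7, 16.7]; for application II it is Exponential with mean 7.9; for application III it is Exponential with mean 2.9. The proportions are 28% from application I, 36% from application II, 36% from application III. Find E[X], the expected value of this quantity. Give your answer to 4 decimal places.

Component means — I: 10.7; II: 7.9; III: 2.9.
E[X] = 0.28·10.7 + 0.36·7.9 + 0.36·2.9 = 6.884.

6.8840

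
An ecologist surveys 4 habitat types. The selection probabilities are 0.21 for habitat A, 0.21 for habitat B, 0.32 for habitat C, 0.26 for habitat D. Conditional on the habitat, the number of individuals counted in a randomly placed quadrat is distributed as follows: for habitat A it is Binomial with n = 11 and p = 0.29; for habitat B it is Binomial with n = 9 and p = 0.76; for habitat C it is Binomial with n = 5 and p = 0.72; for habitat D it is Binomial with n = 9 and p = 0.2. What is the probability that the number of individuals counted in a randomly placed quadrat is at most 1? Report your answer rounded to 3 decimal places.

0.148

Conditional on each habitat, P(X ≤ 1): A: 0.126954; B: 7.79333e-05; C: 0.0238487; D: 0.436208.
By total probability, P(X ≤ 1) = 0.21·0.126954 + 0.21·7.79333e-05 + 0.32·0.0238487 + 0.26·0.436208 = 0.147722.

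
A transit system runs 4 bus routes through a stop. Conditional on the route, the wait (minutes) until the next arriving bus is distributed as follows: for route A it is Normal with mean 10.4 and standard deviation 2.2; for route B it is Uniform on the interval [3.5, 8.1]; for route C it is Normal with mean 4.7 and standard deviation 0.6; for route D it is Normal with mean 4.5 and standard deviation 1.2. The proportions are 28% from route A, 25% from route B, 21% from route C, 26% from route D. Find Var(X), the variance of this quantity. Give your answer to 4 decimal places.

8.3474

Per component, A: μ=10.4, E[X²]=113; B: μ=5.8, E[X²]=35.4033; C: μ=4.7, E[X²]=22.45; D: μ=4.5, E[X²]=21.69.
E[X] = 0.28·10.4 + 0.25·5.8 + 0.21·4.7 + 0.26·4.5 = 6.519.
E[X²] = 0.28·113 + 0.25·35.4033 + 0.21·22.45 + 0.26·21.69 = 50.8447.
Var(X) = E[X²] − (E[X])² = 50.8447 − 42.4974 = 8.34737.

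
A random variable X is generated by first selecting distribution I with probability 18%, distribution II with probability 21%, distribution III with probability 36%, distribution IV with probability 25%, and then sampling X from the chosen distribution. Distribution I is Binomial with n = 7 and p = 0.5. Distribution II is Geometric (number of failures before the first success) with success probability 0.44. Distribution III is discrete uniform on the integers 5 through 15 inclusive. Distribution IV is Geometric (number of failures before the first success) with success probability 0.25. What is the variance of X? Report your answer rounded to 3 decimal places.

20.784

Per component, I: μ=3.5, E[X²]=14; II: μ=1.27273, E[X²]=4.5124; III: μ=10, E[X²]=110; IV: μ=3, E[X²]=21.
E[X] = 0.18·3.5 + 0.21·1.27273 + 0.36·10 + 0.25·3 = 5.24727.
E[X²] = 0.18·14 + 0.21·4.5124 + 0.36·110 + 0.25·21 = 48.3176.
Var(X) = E[X²] − (E[X])² = 48.3176 − 27.5339 = 20.7837.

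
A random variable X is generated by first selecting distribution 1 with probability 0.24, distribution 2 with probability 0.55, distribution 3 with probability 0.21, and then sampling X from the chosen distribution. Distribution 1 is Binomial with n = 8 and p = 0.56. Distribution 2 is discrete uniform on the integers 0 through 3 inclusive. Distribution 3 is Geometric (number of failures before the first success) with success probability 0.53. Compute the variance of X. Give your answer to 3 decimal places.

3.378

Per component, 1: μ=4.48, E[X²]=22.0416; 2: μ=1.5, E[X²]=3.5; 3: μ=0.886792, E[X²]=2.45959.
E[X] = 0.24·4.48 + 0.55·1.5 + 0.21·0.886792 = 2.08643.
E[X²] = 0.24·22.0416 + 0.55·3.5 + 0.21·2.45959 = 7.7315.
Var(X) = E[X²] − (E[X])² = 7.7315 − 4.35318 = 3.37832.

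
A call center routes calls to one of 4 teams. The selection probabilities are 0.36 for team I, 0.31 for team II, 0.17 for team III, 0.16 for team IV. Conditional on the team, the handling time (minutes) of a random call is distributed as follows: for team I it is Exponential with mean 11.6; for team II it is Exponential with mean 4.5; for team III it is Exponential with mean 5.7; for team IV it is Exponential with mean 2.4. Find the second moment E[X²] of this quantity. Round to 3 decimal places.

122.328

For each component E[X²] = Var + (mean)², giving I: 269.12; II: 40.5; III: 64.98; IV: 11.52.
Overall E[X²] = 0.36·269.12 + 0.31·40.5 + 0.17·64.98 + 0.16·11.52 = 122.328.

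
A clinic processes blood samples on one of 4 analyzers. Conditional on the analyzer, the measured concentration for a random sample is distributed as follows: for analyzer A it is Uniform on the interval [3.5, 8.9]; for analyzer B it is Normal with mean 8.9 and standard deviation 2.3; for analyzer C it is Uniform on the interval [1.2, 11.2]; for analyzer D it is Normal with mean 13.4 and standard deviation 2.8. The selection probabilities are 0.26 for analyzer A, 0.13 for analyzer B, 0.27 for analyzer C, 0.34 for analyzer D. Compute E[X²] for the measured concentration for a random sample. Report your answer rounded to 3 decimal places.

For each component E[X²] = Var + (mean)², giving A: 40.87; B: 84.5; C: 46.7733; D: 187.4.
Overall E[X²] = 0.26·40.87 + 0.13·84.5 + 0.27·46.7733 + 0.34·187.4 = 97.956.

97.956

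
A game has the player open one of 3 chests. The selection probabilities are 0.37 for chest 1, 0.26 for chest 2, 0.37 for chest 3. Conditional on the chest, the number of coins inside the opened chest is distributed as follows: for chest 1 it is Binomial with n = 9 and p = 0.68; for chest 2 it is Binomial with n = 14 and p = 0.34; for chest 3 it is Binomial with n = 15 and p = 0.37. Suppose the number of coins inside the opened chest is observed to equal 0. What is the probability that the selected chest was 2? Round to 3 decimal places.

0.674

Likelihoods P(X=0 | ·): 1: 3.51844e-05; 2: 0.00297588; 3: 0.000977481.
Posterior ∝ prior × likelihood. Numerator for 2: 0.26·0.00297588 = 0.000773728.
Normalizing constant: 0.37·3.51844e-05 + 0.26·0.00297588 + 0.37·0.000977481 = 0.00114841.
P(2 | observation) = 0.000773728 / 0.00114841 = 0.673736.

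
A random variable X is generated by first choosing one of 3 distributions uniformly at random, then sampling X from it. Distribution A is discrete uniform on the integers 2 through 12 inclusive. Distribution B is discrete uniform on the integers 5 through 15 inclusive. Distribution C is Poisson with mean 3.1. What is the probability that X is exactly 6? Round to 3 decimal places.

Conditional on each component, P(X = 6): A: 0.0909091; B: 0.0909091; C: 0.0555296.
By total probability, P(X = 6) = 0.333333·0.0909091 + 0.333333·0.0909091 + 0.333333·0.0555296 = 0.0791159.

0.079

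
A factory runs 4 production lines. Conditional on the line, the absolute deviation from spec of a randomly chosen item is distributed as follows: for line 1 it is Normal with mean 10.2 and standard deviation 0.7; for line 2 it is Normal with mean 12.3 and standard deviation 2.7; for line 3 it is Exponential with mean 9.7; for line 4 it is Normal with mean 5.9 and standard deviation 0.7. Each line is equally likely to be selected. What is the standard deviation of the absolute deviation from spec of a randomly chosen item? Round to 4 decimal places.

Per component, 1: μ=10.2, E[X²]=104.53; 2: μ=12.3, E[X²]=158.58; 3: μ=9.7, E[X²]=188.18; 4: μ=5.9, E[X²]=35.3.
E[X] = 0.25·10.2 + 0.25·12.3 + 0.25·9.7 + 0.25·5.9 = 9.525.
E[X²] = 0.25·104.53 + 0.25·158.58 + 0.25·188.18 + 0.25·35.3 = 121.647.
Var(X) = E[X²] − (E[X])² = 121.647 − 90.7256 = 30.9219.
SD(X) = √30.9219 = 5.56074.

5.5607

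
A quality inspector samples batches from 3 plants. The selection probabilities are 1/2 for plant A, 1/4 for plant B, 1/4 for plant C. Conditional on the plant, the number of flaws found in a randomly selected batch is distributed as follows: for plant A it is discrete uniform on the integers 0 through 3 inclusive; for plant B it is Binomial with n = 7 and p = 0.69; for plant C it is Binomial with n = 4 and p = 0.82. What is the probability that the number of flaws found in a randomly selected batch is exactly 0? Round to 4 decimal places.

Conditional on each plant, P(X = 0): A: 0.25; B: 0.000275126; C: 0.00104976.
By total probability, P(X = 0) = 0.5·0.25 + 0.25·0.000275126 + 0.25·0.00104976 = 0.125331.

0.1253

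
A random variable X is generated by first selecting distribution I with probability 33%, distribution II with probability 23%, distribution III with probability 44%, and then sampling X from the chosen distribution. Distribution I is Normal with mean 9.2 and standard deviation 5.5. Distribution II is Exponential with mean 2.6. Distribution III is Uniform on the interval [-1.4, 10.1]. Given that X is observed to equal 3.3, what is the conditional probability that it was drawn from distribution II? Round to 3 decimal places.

Likelihoods f(3.3 | ·): I: 0.0408006; II: 0.108095; III: 0.0869565.
Posterior ∝ prior × likelihood. Numerator for II: 0.23·0.108095 = 0.0248619.
Normalizing constant: 0.33·0.0408006 + 0.23·0.108095 + 0.44·0.0869565 = 0.076587.
P(II | observation) = 0.0248619 / 0.076587 = 0.324623.

0.325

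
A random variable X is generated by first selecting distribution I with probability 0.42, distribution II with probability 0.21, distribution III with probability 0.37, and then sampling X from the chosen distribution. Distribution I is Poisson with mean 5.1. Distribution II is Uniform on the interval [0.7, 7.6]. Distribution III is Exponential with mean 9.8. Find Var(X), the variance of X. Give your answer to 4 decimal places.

44.5027

Per component, I: μ=5.1, E[X²]=31.11; II: μ=4.15, E[X²]=21.19; III: μ=9.8, E[X²]=192.08.
E[X] = 0.42·5.1 + 0.21·4.15 + 0.37·9.8 = 6.6395.
E[X²] = 0.42·31.11 + 0.21·21.19 + 0.37·192.08 = 88.5857.
Var(X) = E[X²] − (E[X])² = 88.5857 − 44.083 = 44.5027.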